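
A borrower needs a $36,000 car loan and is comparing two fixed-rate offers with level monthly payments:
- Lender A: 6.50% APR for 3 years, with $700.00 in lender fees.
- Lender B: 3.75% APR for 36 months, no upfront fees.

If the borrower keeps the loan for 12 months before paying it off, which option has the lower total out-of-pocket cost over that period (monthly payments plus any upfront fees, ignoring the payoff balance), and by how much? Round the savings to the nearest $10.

Lender B by $1,230

Lender A: at 6.50% the monthly rate is 0.0054167, so the payment is 36,000 × 0.0054167 / (1 − 1.0054167^−36) = $1,103.36.
Lender B: monthly rate = 3.75%/12 = 0.0031250; payment = 36,000 × 0.0031250 / (1 − (1+0.0031250)^−36) = $1,058.86.
Over 12 months: Lender A costs 12 × $1,103.36 + $700.00 = $13,940.32; Lender B costs 12 × $1,058.86 = $12,706.32.
Lender B is cheaper by $13,940.32 − $12,706.32 = $1,234.00.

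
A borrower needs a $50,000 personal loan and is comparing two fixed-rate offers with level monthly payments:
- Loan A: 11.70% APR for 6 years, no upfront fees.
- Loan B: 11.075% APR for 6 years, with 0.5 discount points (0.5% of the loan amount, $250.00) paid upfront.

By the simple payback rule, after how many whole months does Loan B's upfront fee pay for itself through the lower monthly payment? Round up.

Loan A: at 11.70% the monthly rate is 0.0097500, so the payment is 50,000 × 0.0097500 / (1 − 1.0097500^−72) = $969.73.
Loan B: monthly rate = 11.075%/12 = 0.0092292; payment = 50,000 × 0.0092292 / (1 − (1+0.0092292)^−72) = $953.63.
Monthly savings = $969.73 − $953.63 = $16.10.
Break-even = $250.00 / $16.10 = 15.53 → 16 months.

16 months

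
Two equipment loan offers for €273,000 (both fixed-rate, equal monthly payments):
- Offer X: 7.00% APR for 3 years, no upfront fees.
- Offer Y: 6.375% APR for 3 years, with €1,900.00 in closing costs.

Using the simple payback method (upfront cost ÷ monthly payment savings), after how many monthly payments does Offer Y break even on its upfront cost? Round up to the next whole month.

25 months

Offer X: monthly rate = 7%/12 = 0.0058333; payment = 273,000 × 0.0058333 / (1 − (1+0.0058333)^−36) = €8,429.45.
Offer Y: monthly rate = 6.375%/12 = 0.0053125; payment = 273,000 × 0.0053125 / (1 − (1+0.0053125)^−36) = €8,351.65.
Monthly savings = €8,429.45 − €8,351.65 = €77.80.
Break-even = €1,900.00 / €77.80 = 24.42 → 25 months.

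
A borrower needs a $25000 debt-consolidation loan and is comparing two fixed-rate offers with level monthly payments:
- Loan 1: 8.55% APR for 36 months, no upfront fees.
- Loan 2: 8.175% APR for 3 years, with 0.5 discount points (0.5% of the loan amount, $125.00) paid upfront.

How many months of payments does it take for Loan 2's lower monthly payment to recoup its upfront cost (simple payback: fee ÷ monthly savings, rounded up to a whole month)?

Loan 1: monthly rate = 8.55%/12 = 0.0071250; payment = 25,000 × 0.0071250 / (1 − (1+0.0071250)^−36) = $789.77.
Loan 2: monthly rate = 8.175%/12 = 0.0068125; payment = 25,000 × 0.0068125 / (1 − (1+0.0068125)^−36) = $785.43.
Monthly savings = $789.77 − $785.43 = $4.34.
Break-even = $125.00 / $4.34 = 28.80 → 29 months.

29 months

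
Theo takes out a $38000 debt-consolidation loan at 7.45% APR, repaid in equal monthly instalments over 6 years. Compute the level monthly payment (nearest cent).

Monthly rate = 7.45%/12 = 0.0062083; payment = 38,000 × 0.0062083 / (1 − (1+0.0062083)^−72) = $656.10.

$656.10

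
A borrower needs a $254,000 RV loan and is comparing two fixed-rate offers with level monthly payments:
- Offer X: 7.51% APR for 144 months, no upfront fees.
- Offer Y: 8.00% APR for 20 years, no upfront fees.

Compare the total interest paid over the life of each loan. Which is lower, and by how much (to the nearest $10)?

Offer X by $123,740

Offer X: at 7.51% the monthly rate is 0.0062583, so the payment is 254,000 × 0.0062583 / (1 − 1.0062583^−144) = $2,681.65.
Total interest on Offer X = 144 × $2,681.65 − $254,000 = $132,157.60.
Offer Y: at 8.00% the monthly rate is 0.0066667, so the payment is 254,000 × 0.0066667 / (1 − 1.0066667^−240) = $2,124.56.
Total interest on Offer Y = 240 × $2,124.56 − $254,000 = $255,894.40.
Offer X is lower by $123,736.80.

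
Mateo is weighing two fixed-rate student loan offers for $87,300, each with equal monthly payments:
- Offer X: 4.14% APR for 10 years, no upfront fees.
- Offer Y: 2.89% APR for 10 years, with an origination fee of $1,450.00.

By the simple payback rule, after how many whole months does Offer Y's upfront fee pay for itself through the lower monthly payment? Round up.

29 months

Offer X: at 4.14% the monthly rate is 0.0034500, so the payment is 87,300 × 0.0034500 / (1 − 1.0034500^−120) = $889.69.
Offer Y: at 2.89% the monthly rate is 0.0024083, so the payment is 87,300 × 0.0024083 / (1 − 1.0024083^−120) = $838.55.
Monthly savings = $889.69 − $838.55 = $51.14.
Break-even = $1,450.00 / $51.14 = 28.35 → 29 months.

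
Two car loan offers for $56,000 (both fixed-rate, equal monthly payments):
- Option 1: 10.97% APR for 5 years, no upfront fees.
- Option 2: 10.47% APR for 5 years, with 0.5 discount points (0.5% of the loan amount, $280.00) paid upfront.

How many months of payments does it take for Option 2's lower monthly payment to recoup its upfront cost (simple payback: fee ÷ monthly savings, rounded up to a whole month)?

21 months

Option 1: at 10.97% the monthly rate is 0.0091417, so the payment is 56,000 × 0.0091417 / (1 − 1.0091417^−60) = $1,216.74.
Option 2: monthly rate = 10.47%/12 = 0.0087250; payment = 56,000 × 0.0087250 / (1 − (1+0.0087250)^−60) = $1,202.83.
Monthly savings = $1,216.74 − $1,202.83 = $13.91.
Break-even = $280.00 / $13.91 = 20.13 → 21 months.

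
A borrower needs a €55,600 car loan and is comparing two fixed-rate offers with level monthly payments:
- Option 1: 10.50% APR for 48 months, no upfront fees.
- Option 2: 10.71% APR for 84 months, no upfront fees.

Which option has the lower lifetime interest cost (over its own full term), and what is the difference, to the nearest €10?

Option 1 by €10,930

Option 1: at 10.50% the monthly rate is 0.0087500, so the payment is 55,600 × 0.0087500 / (1 − 1.0087500^−48) = €1,423.55.
Total interest on Option 1 = 48 × €1,423.55 − €55,600 = €12,730.40.
Option 2: at 10.71% the monthly rate is 0.0089250, so the payment is 55,600 × 0.0089250 / (1 − 1.0089250^−84) = €943.55.
Total interest on Option 2 = 84 × €943.55 − €55,600 = €23,658.20.
Option 1 is lower by €10,927.80.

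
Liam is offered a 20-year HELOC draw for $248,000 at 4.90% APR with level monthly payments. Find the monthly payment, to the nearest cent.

At 4.90% the monthly rate is 0.0040833, so the payment is 248,000 × 0.0040833 / (1 − 1.0040833^−240) = $1,623.02.

$1,623.02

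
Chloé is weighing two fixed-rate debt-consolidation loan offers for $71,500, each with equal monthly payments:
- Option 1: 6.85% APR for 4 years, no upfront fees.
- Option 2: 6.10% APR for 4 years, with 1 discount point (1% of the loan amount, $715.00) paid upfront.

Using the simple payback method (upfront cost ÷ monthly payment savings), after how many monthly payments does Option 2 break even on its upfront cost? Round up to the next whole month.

29 months

Option 1: monthly rate = 6.85%/12 = 0.0057083; payment = 71,500 × 0.0057083 / (1 − (1+0.0057083)^−48) = $1,707.19.
Option 2: at 6.10% the monthly rate is 0.0050833, so the payment is 71,500 × 0.0050833 / (1 − 1.0050833^−48) = $1,682.46.
Monthly savings = $1,707.19 − $1,682.46 = $24.73.
Break-even = $715.00 / $24.73 = 28.91 → 29 months.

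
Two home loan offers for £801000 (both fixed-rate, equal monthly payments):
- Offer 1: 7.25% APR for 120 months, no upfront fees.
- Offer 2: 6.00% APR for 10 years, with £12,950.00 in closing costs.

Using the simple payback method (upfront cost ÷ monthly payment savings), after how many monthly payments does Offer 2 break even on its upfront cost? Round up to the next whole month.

26 months

Offer 1: at 7.25% the monthly rate is 0.0060417, so the payment is 801,000 × 0.0060417 / (1 − 1.0060417^−120) = £9,403.82.
Offer 2: monthly rate = 6%/12 = 0.0050000; payment = 801,000 × 0.0050000 / (1 − (1+0.0050000)^−120) = £8,892.74.
Monthly savings = £9,403.82 − £8,892.74 = £511.08.
Break-even = £12,950.00 / £511.08 = 25.34 → 26 months.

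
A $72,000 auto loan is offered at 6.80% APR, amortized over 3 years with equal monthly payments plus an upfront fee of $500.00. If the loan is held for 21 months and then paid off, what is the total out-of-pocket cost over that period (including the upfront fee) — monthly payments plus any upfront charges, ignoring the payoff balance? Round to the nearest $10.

$47,050

At 6.80% the monthly rate is 0.0056667, so the payment is 72,000 × 0.0056667 / (1 − 1.0056667^−36) = $2,216.57.
Total outlay = 21 × $2,216.57 + $500.00 = $47,047.97.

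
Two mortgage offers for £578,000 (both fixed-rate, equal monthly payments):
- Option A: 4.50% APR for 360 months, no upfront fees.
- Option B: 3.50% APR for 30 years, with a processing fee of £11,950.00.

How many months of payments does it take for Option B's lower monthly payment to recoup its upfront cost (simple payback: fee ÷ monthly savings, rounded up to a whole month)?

Option A: at 4.50% the monthly rate is 0.0037500, so the payment is 578,000 × 0.0037500 / (1 − 1.0037500^−360) = £2,928.64.
Option B: monthly rate = 3.5%/12 = 0.0029167; payment = 578,000 × 0.0029167 / (1 − (1+0.0029167)^−360) = £2,595.48.
Monthly savings = £2,928.64 − £2,595.48 = £333.16.
Break-even = £11,950.00 / £333.16 = 35.87 → 36 months.

36 months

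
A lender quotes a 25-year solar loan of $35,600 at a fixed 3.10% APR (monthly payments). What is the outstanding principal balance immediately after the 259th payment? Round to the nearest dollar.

With monthly rate i = 3.1%/12 = 0.0025833, the balance after k of n payments is P · [(1+i)^n − (1+i)^k] / [(1+i)^n − 1].
(1+0.0025833)^300 = 2.16842409 and (1+0.0025833)^259 = 1.95076302, so the balance is 35,600 × (2.16842409 − 1.95076302) / (2.16842409 − 1) = $6,631.78.

$6,632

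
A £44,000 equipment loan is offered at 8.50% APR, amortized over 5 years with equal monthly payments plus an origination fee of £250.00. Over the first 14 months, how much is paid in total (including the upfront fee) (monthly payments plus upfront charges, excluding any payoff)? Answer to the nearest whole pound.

At 8.50% the monthly rate is 0.0070833, so the payment is 44,000 × 0.0070833 / (1 − 1.0070833^−60) = £902.73.
Total outlay = 14 × £902.73 + £250.00 = £12,888.22.

£12,888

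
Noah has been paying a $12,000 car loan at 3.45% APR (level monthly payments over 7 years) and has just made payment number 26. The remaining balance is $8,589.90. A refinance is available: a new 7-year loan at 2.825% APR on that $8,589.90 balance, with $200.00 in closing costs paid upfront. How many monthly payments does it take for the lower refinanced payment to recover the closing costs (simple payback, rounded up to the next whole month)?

5 months

Current payment = 12,000 × 3.45%/12 / (1 − (1+0.0028750)^−84) = $161.01.
Refinanced payment = 8,589.90 × 0.0023542 / (1 − (1+0.0023542)^−84) = $112.82.
Monthly savings = $161.01 − $112.82 = $48.19.
Break-even = $200.00 / $48.19 = 4.15 → 5 months.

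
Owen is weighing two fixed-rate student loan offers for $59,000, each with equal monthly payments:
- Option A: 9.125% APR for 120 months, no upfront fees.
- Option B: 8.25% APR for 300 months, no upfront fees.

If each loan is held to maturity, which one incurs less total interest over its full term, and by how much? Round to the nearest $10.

Option A: monthly rate = 9.125%/12 = 0.0076042; payment = 59,000 × 0.0076042 / (1 − (1+0.0076042)^−120) = $751.38.
Total interest on Option A = 120 × $751.38 − $59,000 = $31,165.60.
Option B: at 8.25% the monthly rate is 0.0068750, so the payment is 59,000 × 0.0068750 / (1 − 1.0068750^−300) = $465.19.
Total interest on Option B = 300 × $465.19 − $59,000 = $80,557.00.
Option A is lower by $49,391.40.

Option A by $49,390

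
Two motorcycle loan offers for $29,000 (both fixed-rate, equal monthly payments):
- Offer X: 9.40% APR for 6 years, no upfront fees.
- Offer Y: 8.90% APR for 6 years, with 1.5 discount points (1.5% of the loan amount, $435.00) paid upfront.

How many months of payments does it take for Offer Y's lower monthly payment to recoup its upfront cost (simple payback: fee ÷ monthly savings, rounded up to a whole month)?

Offer X: at 9.40% the monthly rate is 0.0078333, so the payment is 29,000 × 0.0078333 / (1 − 1.0078333^−72) = $528.52.
Offer Y: monthly rate = 8.9%/12 = 0.0074167; payment = 29,000 × 0.0074167 / (1 − (1+0.0074167)^−72) = $521.30.
Monthly savings = $528.52 − $521.30 = $7.22.
Break-even = $435.00 / $7.22 = 60.25 → 61 months.

61 months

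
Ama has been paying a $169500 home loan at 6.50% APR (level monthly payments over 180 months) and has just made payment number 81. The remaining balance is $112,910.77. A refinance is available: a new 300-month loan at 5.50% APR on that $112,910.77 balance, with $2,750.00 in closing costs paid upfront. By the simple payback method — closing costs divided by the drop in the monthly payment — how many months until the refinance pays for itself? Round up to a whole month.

4 months

Current payment = 169,500 × 6.5%/12 / (1 − (1+0.0054167)^−180) = $1,476.53.
Refinanced payment = 112,910.77 × 0.0045833 / (1 − (1+0.0045833)^−300) = $693.37.
Monthly savings = $1,476.53 − $693.37 = $783.16.
Break-even = $2,750.00 / $783.16 = 3.51 → 4 months.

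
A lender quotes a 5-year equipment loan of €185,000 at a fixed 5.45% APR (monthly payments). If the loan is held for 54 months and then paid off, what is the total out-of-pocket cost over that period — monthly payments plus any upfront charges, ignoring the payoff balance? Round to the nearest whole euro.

€190,590

At 5.45% the monthly rate is 0.0045417, so the payment is 185,000 × 0.0045417 / (1 − 1.0045417^−60) = €3,529.45.
Total outlay = 54 × €3,529.45 = €190,590.30.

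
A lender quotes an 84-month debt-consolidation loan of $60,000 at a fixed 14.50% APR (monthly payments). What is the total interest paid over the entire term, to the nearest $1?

Monthly rate = 14.5%/12 = 0.0120833; payment = 60,000 × 0.0120833 / (1 − (1+0.0120833)^−84) = $1,141.04.
Total paid = 84 × $1,141.04 = $95,847.36; interest = $95,847.36 − $60,000 = $35,847.36.

$35,847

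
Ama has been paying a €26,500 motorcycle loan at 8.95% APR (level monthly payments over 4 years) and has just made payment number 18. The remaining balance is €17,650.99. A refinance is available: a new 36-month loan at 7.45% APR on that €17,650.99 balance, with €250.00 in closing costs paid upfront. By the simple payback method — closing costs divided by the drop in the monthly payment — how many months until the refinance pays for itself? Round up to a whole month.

Current payment = 26,500 × 8.95%/12 / (1 − (1+0.0074583)^−48) = €658.82.
Refinanced payment = 17,650.99 × 0.0062083 / (1 − (1+0.0062083)^−36) = €548.65.
Monthly savings = €658.82 − €548.65 = €110.17.
Break-even = €250.00 / €110.17 = 2.27 → 3 months.

3 months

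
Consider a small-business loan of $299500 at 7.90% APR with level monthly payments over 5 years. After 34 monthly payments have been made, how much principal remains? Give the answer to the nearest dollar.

With monthly rate i = 7.9%/12 = 0.0065833, the balance after k of n payments is P · [(1+i)^n − (1+i)^k] / [(1+i)^n − 1].
(1+0.0065833)^60 = 1.48246385 and (1+0.0065833)^34 = 1.24994527, so the balance is 299,500 × (1.48246385 − 1.24994527) / (1.48246385 − 1) = $144,341.00.

$144,341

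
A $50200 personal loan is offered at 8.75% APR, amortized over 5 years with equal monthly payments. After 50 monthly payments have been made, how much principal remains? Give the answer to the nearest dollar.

$9,956

With monthly rate i = 8.75%/12 = 0.0072917, the balance after k of n payments is P · [(1+i)^n − (1+i)^k] / [(1+i)^n − 1].
(1+0.0072917)^60 = 1.54637373 and (1+0.0072917)^50 = 1.43801048, so the balance is 50,200 × (1.54637373 − 1.43801048) / (1.54637373 − 1) = $9,956.25.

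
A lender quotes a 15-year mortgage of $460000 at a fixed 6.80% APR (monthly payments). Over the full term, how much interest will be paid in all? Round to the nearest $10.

$275,000

At 6.80% the monthly rate is 0.0056667, so the payment is 460,000 × 0.0056667 / (1 − 1.0056667^−180) = $4,083.35.
Total paid = 180 × $4,083.35 = $735,003.00; interest = $735,003.00 − $460,000 = $275,003.00.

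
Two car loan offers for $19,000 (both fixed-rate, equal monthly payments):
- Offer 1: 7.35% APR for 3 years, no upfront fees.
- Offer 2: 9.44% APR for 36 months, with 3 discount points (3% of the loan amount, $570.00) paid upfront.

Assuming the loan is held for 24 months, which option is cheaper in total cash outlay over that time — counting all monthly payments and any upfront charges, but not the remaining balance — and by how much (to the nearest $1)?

Offer 1 by $1,011

Offer 1: at 7.35% the monthly rate is 0.0061250, so the payment is 19,000 × 0.0061250 / (1 − 1.0061250^−36) = $589.71.
Offer 2: monthly rate = 9.44%/12 = 0.0078667; payment = 19,000 × 0.0078667 / (1 − (1+0.0078667)^−36) = $608.09.
Over 24 months: Offer 1 costs 24 × $589.71 = $14,153.04; Offer 2 costs 24 × $608.09 + $570.00 = $15,164.16.
Offer 1 is cheaper by $15,164.16 − $14,153.04 = $1,011.12.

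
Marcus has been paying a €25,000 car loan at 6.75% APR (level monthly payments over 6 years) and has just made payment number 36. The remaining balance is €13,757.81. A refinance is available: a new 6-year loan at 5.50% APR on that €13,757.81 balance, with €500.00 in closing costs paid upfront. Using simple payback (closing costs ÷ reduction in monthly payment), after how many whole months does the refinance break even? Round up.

Current payment = 25,000 × 6.75%/12 / (1 − (1+0.0056250)^−72) = €423.23.
Refinanced payment = 13,757.81 × 0.0045833 / (1 − (1+0.0045833)^−72) = €224.77.
Monthly savings = €423.23 − €224.77 = €198.46.
Break-even = €500.00 / €198.46 = 2.52 → 3 months.

3 months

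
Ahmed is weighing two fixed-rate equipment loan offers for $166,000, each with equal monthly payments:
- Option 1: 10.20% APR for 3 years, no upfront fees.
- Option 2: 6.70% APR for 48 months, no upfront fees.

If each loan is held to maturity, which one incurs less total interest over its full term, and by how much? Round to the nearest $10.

Option 2 by $3,690

Option 1: monthly rate = 10.2%/12 = 0.0085000; payment = 166,000 × 0.0085000 / (1 − (1+0.0085000)^−36) = $5,371.95.
Total interest on Option 1 = 36 × $5,371.95 − $166,000 = $27,390.20.
Option 2: monthly rate = 6.7%/12 = 0.0055833; payment = 166,000 × 0.0055833 / (1 − (1+0.0055833)^−48) = $3,952.01.
Total interest on Option 2 = 48 × $3,952.01 − $166,000 = $23,696.48.
Option 2 is lower by $3,693.72.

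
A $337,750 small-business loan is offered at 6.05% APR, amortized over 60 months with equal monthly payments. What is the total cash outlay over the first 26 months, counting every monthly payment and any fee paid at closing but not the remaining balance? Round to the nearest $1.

$169,975

Monthly rate = 6.05%/12 = 0.0050417; payment = 337,750 × 0.0050417 / (1 − (1+0.0050417)^−60) = $6,537.51.
Total outlay = 26 × $6,537.51 = $169,975.26.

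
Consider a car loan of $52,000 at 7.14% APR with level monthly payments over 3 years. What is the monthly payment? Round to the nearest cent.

Monthly rate = 7.14%/12 = 0.0059500; payment = 52,000 × 0.0059500 / (1 − (1+0.0059500)^−36) = $1,608.94.

$1,608.94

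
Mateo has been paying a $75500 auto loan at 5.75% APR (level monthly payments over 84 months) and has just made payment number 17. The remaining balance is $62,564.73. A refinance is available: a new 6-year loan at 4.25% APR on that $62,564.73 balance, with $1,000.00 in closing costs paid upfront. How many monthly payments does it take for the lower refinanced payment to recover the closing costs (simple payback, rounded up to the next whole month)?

10 months

Current payment = 75,500 × 5.75%/12 / (1 − (1+0.0047917)^−84) = $1,093.92.
Refinanced payment = 62,564.73 × 0.0035417 / (1 − (1+0.0035417)^−72) = $985.98.
Monthly savings = $1,093.92 − $985.98 = $107.94.
Break-even = $1,000.00 / $107.94 = 9.26 → 10 months.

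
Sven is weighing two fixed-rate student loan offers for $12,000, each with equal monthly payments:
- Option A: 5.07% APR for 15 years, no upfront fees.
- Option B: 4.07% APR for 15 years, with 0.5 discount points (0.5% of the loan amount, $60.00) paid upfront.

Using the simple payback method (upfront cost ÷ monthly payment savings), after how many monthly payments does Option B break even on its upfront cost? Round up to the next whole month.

Option A: at 5.07% the monthly rate is 0.0042250, so the payment is 12,000 × 0.0042250 / (1 − 1.0042250^−180) = $95.33.
Option B: monthly rate = 4.07%/12 = 0.0033917; payment = 12,000 × 0.0033917 / (1 − (1+0.0033917)^−180) = $89.18.
Monthly savings = $95.33 − $89.18 = $6.15.
Break-even = $60.00 / $6.15 = 9.76 → 10 months.

10 months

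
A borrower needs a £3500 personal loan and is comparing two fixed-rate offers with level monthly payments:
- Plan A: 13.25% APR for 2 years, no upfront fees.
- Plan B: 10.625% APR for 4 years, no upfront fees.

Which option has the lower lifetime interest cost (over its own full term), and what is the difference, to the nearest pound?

Plan A by £308

Plan A: monthly rate = 13.25%/12 = 0.0110417; payment = 3,500 × 0.0110417 / (1 − (1+0.0110417)^−24) = £166.81.
Total interest on Plan A = 24 × £166.81 − £3,500 = £503.44.
Plan B: at 10.625% the monthly rate is 0.0088542, so the payment is 3,500 × 0.0088542 / (1 − 1.0088542^−48) = £89.82.
Total interest on Plan B = 48 × £89.82 − £3,500 = £811.36.
Plan A is lower by £307.92.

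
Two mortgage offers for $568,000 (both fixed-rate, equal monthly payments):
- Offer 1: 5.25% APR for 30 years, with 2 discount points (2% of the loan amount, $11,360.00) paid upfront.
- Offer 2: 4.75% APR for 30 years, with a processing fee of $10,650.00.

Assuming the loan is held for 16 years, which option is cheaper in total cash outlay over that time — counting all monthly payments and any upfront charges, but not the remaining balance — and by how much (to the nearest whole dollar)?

Offer 2 by $34,034

Offer 1: at 5.25% the monthly rate is 0.0043750, so the payment is 568,000 × 0.0043750 / (1 − 1.0043750^−360) = $3,136.52.
Offer 2: at 4.75% the monthly rate is 0.0039583, so the payment is 568,000 × 0.0039583 / (1 − 1.0039583^−360) = $2,962.96.
Over 192 months: Offer 1 costs 192 × $3,136.52 + $11,360.00 = $613,571.84; Offer 2 costs 192 × $2,962.96 + $10,650.00 = $579,538.32.
Offer 2 is cheaper by $613,571.84 − $579,538.32 = $34,033.52.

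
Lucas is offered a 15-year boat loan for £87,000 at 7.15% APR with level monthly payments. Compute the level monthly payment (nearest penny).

Monthly rate = 7.15%/12 = 0.0059583; payment = 87,000 × 0.0059583 / (1 − (1+0.0059583)^−180) = £789.29.

£789.29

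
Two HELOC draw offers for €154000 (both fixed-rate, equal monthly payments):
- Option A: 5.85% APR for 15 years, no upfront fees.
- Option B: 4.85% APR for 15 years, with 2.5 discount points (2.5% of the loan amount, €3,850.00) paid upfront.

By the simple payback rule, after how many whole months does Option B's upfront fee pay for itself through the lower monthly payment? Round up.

Option A: monthly rate = 5.85%/12 = 0.0048750; payment = 154,000 × 0.0048750 / (1 − (1+0.0048750)^−180) = €1,287.09.
Option B: monthly rate = 4.85%/12 = 0.0040417; payment = 154,000 × 0.0040417 / (1 − (1+0.0040417)^−180) = €1,205.82.
Monthly savings = €1,287.09 − €1,205.82 = €81.27.
Break-even = €3,850.00 / €81.27 = 47.37 → 48 months.

48 months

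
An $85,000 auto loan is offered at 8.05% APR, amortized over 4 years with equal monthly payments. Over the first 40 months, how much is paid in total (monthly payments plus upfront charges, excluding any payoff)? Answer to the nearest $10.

$83,080

At 8.05% the monthly rate is 0.0067083, so the payment is 85,000 × 0.0067083 / (1 − 1.0067083^−48) = $2,077.09.
Total outlay = 40 × $2,077.09 = $83,083.60.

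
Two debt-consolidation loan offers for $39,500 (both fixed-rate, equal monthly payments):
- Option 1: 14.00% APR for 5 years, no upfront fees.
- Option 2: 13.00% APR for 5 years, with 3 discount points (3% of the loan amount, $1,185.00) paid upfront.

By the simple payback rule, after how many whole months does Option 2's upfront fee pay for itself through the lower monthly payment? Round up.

Option 1: at 14.00% the monthly rate is 0.0116667, so the payment is 39,500 × 0.0116667 / (1 − 1.0116667^−60) = $919.10.
Option 2: monthly rate = 13%/12 = 0.0108333; payment = 39,500 × 0.0108333 / (1 − (1+0.0108333)^−60) = $898.75.
Monthly savings = $919.10 − $898.75 = $20.35.
Break-even = $1,185.00 / $20.35 = 58.23 → 59 months.

59 months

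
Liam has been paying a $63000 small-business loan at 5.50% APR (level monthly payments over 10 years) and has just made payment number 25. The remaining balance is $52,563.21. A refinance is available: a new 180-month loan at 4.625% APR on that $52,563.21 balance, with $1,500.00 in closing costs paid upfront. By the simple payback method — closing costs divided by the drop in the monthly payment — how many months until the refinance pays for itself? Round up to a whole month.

6 months

Current payment = 63,000 × 5.5%/12 / (1 − (1+0.0045833)^−120) = $683.72.
Refinanced payment = 52,563.21 × 0.0038542 / (1 − (1+0.0038542)^−180) = $405.47.
Monthly savings = $683.72 − $405.47 = $278.25.
Break-even = $1,500.00 / $278.25 = 5.39 → 6 months.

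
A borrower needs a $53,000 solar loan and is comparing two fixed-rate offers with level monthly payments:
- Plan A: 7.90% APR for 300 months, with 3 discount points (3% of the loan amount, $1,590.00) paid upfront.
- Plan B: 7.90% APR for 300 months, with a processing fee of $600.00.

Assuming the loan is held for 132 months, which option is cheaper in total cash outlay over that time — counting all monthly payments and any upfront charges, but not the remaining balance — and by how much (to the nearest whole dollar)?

Plan A: monthly rate = 7.9%/12 = 0.0065833; payment = 53,000 × 0.0065833 / (1 − (1+0.0065833)^−300) = $405.56.
Plan B: at 7.90% the monthly rate is 0.0065833, so the payment is 53,000 × 0.0065833 / (1 − 1.0065833^−300) = $405.56.
Over 132 months: Plan A costs 132 × $405.56 + $1,590.00 = $55,123.92; Plan B costs 132 × $405.56 + $600.00 = $54,133.92.
Plan B is cheaper by $55,123.92 − $54,133.92 = $990.00.

Plan B by $990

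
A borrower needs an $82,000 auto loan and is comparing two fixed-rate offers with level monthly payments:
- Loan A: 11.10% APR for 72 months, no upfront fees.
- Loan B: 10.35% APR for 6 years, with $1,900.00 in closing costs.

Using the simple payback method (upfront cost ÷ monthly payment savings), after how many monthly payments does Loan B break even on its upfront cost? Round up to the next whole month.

61 months

Loan A: at 11.10% the monthly rate is 0.0092500, so the payment is 82,000 × 0.0092500 / (1 − 1.0092500^−72) = $1,565.00.
Loan B: at 10.35% the monthly rate is 0.0086250, so the payment is 82,000 × 0.0086250 / (1 − 1.0086250^−72) = $1,533.63.
Monthly savings = $1,565.00 − $1,533.63 = $31.37.
Break-even = $1,900.00 / $31.37 = 60.57 → 61 months.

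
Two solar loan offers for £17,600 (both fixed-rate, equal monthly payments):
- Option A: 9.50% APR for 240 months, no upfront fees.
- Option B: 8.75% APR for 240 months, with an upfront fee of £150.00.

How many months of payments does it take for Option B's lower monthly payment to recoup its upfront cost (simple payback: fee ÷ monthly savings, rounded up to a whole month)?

Option A: monthly rate = 9.5%/12 = 0.0079167; payment = 17,600 × 0.0079167 / (1 − (1+0.0079167)^−240) = £164.06.
Option B: monthly rate = 8.75%/12 = 0.0072917; payment = 17,600 × 0.0072917 / (1 − (1+0.0072917)^−240) = £155.53.
Monthly savings = £164.06 − £155.53 = £8.53.
Break-even = £150.00 / £8.53 = 17.58 → 18 months.

18 months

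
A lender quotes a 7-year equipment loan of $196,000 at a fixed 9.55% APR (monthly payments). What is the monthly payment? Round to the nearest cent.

$3,208.44

At 9.55% the monthly rate is 0.0079583, so the payment is 196,000 × 0.0079583 / (1 − 1.0079583^−84) = $3,208.44.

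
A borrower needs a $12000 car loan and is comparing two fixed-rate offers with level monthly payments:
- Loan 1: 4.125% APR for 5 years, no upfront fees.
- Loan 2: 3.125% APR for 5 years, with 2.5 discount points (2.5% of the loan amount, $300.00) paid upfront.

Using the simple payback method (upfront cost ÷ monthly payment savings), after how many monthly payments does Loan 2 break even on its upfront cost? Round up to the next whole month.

56 months

Loan 1: monthly rate = 4.125%/12 = 0.0034375; payment = 12,000 × 0.0034375 / (1 − (1+0.0034375)^−60) = $221.68.
Loan 2: monthly rate = 3.125%/12 = 0.0026042; payment = 12,000 × 0.0026042 / (1 − (1+0.0026042)^−60) = $216.29.
Monthly savings = $221.68 − $216.29 = $5.39.
Break-even = $300.00 / $5.39 = 55.66 → 56 months.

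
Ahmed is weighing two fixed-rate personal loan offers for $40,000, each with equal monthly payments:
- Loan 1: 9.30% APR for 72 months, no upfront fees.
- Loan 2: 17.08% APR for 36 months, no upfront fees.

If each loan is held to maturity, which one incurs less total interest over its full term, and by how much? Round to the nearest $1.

Loan 2 by $946

Loan 1: at 9.30% the monthly rate is 0.0077500, so the payment is 40,000 × 0.0077500 / (1 − 1.0077500^−72) = $726.99.
Total interest on Loan 1 = 72 × $726.99 − $40,000 = $12,343.28.
Loan 2: at 17.08% the monthly rate is 0.0142333, so the payment is 40,000 × 0.0142333 / (1 − 1.0142333^−36) = $1,427.70.
Total interest on Loan 2 = 36 × $1,427.70 − $40,000 = $11,397.20.
Loan 2 is lower by $946.08.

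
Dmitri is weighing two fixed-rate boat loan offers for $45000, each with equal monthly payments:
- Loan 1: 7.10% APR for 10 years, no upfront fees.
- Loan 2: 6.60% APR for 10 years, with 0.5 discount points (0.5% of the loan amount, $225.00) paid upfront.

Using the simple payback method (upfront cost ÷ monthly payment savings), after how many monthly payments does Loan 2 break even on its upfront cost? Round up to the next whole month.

Loan 1: monthly rate = 7.1%/12 = 0.0059167; payment = 45,000 × 0.0059167 / (1 − (1+0.0059167)^−120) = $524.81.
Loan 2: monthly rate = 6.6%/12 = 0.0055000; payment = 45,000 × 0.0055000 / (1 − (1+0.0055000)^−120) = $513.26.
Monthly savings = $524.81 − $513.26 = $11.55.
Break-even = $225.00 / $11.55 = 19.48 → 20 months.

20 months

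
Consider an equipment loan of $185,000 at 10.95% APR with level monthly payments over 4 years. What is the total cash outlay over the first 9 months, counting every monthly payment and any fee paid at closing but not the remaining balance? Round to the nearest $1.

$42,992

Monthly rate = 10.95%/12 = 0.0091250; payment = 185,000 × 0.0091250 / (1 − (1+0.0091250)^−48) = $4,776.93.
Total outlay = 9 × $4,776.93 = $42,992.37.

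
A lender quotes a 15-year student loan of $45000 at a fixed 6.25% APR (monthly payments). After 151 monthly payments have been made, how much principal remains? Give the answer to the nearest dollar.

$10,360

With monthly rate i = 6.25%/12 = 0.0052083, the balance after k of n payments is P · [(1+i)^n − (1+i)^k] / [(1+i)^n − 1].
(1+0.0052083)^180 = 2.54738422 and (1+0.0052083)^151 = 2.19112990, so the balance is 45,000 × (2.54738422 − 2.19112990) / (2.54738422 − 1) = $10,360.35.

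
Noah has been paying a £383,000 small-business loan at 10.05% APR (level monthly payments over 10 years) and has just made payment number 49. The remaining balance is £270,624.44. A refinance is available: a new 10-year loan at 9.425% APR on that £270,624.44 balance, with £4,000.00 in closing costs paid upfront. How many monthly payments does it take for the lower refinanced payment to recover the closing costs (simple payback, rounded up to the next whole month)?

3 months

Current payment = 383,000 × 10.05%/12 / (1 − (1+0.0083750)^−120) = £5,071.98.
Refinanced payment = 270,624.44 × 0.0078542 / (1 − (1+0.0078542)^−120) = £3,490.71.
Monthly savings = £5,071.98 − £3,490.71 = £1,581.27.
Break-even = £4,000.00 / £1,581.27 = 2.53 → 3 months.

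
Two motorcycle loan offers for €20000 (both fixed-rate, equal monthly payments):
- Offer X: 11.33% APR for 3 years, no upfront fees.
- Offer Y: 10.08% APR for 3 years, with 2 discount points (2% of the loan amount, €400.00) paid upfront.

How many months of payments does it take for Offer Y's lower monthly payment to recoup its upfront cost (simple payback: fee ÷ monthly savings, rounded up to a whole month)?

34 months

Offer X: at 11.33% the monthly rate is 0.0094417, so the payment is 20,000 × 0.0094417 / (1 − 1.0094417^−36) = €657.90.
Offer Y: at 10.08% the monthly rate is 0.0084000, so the payment is 20,000 × 0.0084000 / (1 − 1.0084000^−36) = €646.10.
Monthly savings = €657.90 − €646.10 = €11.80.
Break-even = €400.00 / €11.80 = 33.90 → 34 months.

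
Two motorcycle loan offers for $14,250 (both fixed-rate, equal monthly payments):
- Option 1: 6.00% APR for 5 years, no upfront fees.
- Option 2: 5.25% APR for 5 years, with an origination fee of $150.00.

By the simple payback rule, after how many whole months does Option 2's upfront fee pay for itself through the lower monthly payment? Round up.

31 months

Option 1: monthly rate = 6%/12 = 0.0050000; payment = 14,250 × 0.0050000 / (1 − (1+0.0050000)^−60) = $275.49.
Option 2: monthly rate = 5.25%/12 = 0.0043750; payment = 14,250 × 0.0043750 / (1 − (1+0.0043750)^−60) = $270.55.
Monthly savings = $275.49 − $270.55 = $4.94.
Break-even = $150.00 / $4.94 = 30.36 → 31 months.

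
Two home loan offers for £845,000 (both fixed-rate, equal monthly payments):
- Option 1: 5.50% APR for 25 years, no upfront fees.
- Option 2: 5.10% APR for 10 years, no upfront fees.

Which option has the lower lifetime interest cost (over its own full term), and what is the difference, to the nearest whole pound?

Option 1: at 5.50% the monthly rate is 0.0045833, so the payment is 845,000 × 0.0045833 / (1 − 1.0045833^−300) = £5,189.04.
Total interest on Option 1 = 300 × £5,189.04 − £845,000 = £711,712.00.
Option 2: at 5.10% the monthly rate is 0.0042500, so the payment is 845,000 × 0.0042500 / (1 − 1.0042500^−120) = £9,003.90.
Total interest on Option 2 = 120 × £9,003.90 − £845,000 = £235,468.00.
Option 2 is lower by £476,244.00.

Option 2 by £476,244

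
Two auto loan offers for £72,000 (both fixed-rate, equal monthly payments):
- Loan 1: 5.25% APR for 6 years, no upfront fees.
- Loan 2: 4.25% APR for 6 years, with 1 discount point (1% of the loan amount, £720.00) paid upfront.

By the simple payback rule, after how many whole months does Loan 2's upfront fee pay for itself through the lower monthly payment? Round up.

Loan 1: at 5.25% the monthly rate is 0.0043750, so the payment is 72,000 × 0.0043750 / (1 − 1.0043750^−72) = £1,167.92.
Loan 2: monthly rate = 4.25%/12 = 0.0035417; payment = 72,000 × 0.0035417 / (1 − (1+0.0035417)^−72) = £1,134.67.
Monthly savings = £1,167.92 − £1,134.67 = £33.25.
Break-even = £720.00 / £33.25 = 21.65 → 22 months.

22 months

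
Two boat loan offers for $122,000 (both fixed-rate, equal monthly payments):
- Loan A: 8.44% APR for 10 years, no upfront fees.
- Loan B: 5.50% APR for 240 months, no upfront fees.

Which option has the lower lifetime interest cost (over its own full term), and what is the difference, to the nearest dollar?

Loan A by $20,368

Loan A: at 8.44% the monthly rate is 0.0070333, so the payment is 122,000 × 0.0070333 / (1 − 1.0070333^−120) = $1,508.71.
Total interest on Loan A = 120 × $1,508.71 − $122,000 = $59,045.20.
Loan B: monthly rate = 5.5%/12 = 0.0045833; payment = 122,000 × 0.0045833 / (1 − (1+0.0045833)^−240) = $839.22.
Total interest on Loan B = 240 × $839.22 − $122,000 = $79,412.80.
Loan A is lower by $20,367.60.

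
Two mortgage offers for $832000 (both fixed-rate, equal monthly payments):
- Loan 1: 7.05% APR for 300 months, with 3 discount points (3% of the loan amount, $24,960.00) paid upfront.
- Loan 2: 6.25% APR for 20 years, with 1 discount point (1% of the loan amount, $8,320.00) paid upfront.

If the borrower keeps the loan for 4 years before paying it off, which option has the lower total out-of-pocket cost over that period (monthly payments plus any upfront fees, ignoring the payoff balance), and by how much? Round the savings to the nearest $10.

Loan 2 by $8,270

Loan 1: monthly rate = 7.05%/12 = 0.0058750; payment = 832,000 × 0.0058750 / (1 − (1+0.0058750)^−300) = $5,906.97.
Loan 2: at 6.25% the monthly rate is 0.0052083, so the payment is 832,000 × 0.0052083 / (1 − 1.0052083^−240) = $6,081.32.
Over 48 months: Loan 1 costs 48 × $5,906.97 + $24,960.00 = $308,494.56; Loan 2 costs 48 × $6,081.32 + $8,320.00 = $300,223.36.
Loan 2 is cheaper by $308,494.56 − $300,223.36 = $8,271.20.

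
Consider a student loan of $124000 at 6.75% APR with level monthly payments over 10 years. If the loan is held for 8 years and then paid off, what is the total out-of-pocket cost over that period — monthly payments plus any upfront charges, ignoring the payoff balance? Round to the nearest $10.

Monthly rate = 6.75%/12 = 0.0056250; payment = 124,000 × 0.0056250 / (1 − (1+0.0056250)^−120) = $1,423.82.
Total outlay = 96 × $1,423.82 = $136,686.72.

$136,690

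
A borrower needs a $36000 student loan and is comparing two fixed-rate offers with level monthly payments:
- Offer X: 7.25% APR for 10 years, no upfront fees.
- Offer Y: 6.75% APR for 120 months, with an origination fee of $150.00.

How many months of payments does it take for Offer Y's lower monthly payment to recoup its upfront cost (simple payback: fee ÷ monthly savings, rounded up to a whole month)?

Offer X: monthly rate = 7.25%/12 = 0.0060417; payment = 36,000 × 0.0060417 / (1 − (1+0.0060417)^−120) = $422.64.
Offer Y: monthly rate = 6.75%/12 = 0.0056250; payment = 36,000 × 0.0056250 / (1 − (1+0.0056250)^−120) = $413.37.
Monthly savings = $422.64 − $413.37 = $9.27.
Break-even = $150.00 / $9.27 = 16.18 → 17 months.

17 months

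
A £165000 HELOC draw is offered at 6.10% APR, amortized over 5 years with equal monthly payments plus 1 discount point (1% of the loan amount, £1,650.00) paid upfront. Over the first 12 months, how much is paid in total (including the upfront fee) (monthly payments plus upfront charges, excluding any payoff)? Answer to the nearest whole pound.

£40,021

At 6.10% the monthly rate is 0.0050833, so the payment is 165,000 × 0.0050833 / (1 − 1.0050833^−60) = £3,197.59.
Total outlay = 12 × £3,197.59 + £1,650.00 = £40,021.08.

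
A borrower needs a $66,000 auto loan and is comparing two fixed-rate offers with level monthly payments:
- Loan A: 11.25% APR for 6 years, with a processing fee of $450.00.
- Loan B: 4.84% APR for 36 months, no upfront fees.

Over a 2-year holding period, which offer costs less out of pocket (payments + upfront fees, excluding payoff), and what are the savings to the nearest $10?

Loan A: monthly rate = 11.25%/12 = 0.0093750; payment = 66,000 × 0.0093750 / (1 − (1+0.0093750)^−72) = $1,264.72.
Loan B: at 4.84% the monthly rate is 0.0040333, so the payment is 66,000 × 0.0040333 / (1 − 1.0040333^−36) = $1,973.34.
Over 24 months: Loan A costs 24 × $1,264.72 + $450.00 = $30,803.28; Loan B costs 24 × $1,973.34 = $47,360.16.
Loan A is cheaper by $47,360.16 − $30,803.28 = $16,556.88.

Loan A by $16,560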